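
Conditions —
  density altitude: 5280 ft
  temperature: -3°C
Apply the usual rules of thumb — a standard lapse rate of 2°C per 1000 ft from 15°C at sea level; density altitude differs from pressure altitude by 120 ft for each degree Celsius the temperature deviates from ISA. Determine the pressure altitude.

6000 ft

DA = PA + 120 × (OAT − (15 − 2·PA/1000)) = PA + 120·OAT − 1800 + 0.24·PA = 1.24·PA + 120·OAT − 1800.
So 1.24·PA = 5280 − 120 × (-3) + 1800 = 7440.
PA = 7440 / 1.24 = 6000 ft.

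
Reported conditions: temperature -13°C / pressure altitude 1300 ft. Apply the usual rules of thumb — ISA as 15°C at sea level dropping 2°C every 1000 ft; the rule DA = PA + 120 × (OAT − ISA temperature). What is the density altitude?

-1748 ft

ISA temperature at 1300 ft = 15 − 2 × (1300/1000) = 12.4°C.
ISA deviation = -13 − 12.4 = -25.4°C.
Density altitude = 1300 + 120 × (-25.4) = 1300 + (-3048) = -1748 ft.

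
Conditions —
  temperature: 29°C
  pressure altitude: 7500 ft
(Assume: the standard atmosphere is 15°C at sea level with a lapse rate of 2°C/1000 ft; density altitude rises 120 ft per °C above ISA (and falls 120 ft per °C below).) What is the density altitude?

10980 ft

ISA temperature at 7500 ft = 15 − 2 × (7500/1000) = 0°C.
ISA deviation = 29 − 0 = +29°C.
Density altitude = 7500 + 120 × (29) = 7500 + (+3480) = 10980 ft.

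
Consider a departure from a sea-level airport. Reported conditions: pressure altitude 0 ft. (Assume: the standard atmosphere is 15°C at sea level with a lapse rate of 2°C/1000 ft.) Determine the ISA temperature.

15°C

ISA temperature = 15 − 2 × (0/1000) = 15 − 0 = 15°C.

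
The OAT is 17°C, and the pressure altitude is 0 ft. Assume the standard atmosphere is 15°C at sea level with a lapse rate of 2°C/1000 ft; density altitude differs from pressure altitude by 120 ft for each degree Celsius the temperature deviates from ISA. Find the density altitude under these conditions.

ISA temperature at 0 ft = 15 − 2 × (0/1000) = 15°C.
ISA deviation = 17 − 15 = +2°C.
Density altitude = 0 + 120 × (2) = 0 + (+240) = 240 ft.

240 ft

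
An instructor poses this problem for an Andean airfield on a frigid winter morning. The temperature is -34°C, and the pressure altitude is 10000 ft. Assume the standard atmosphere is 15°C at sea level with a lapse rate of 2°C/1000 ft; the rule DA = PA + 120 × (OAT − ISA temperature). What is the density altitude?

ISA temperature at 10000 ft = 15 − 2 × (10000/1000) = -5°C.
ISA deviation = -34 − (-5) = -29°C.
Density altitude = 10000 + 120 × (-29) = 10000 + (-3480) = 6520 ft.

6520 ft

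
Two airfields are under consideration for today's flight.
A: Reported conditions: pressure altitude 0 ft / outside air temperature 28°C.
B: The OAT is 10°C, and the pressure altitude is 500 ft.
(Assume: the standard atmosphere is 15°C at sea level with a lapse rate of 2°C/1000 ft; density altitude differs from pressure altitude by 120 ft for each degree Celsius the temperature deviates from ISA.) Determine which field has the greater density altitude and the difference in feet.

A by 1540 ft

A: ISA temp = 15°C, deviation +13°C, DA = 0 + 120 × 13 = 1560 ft.
B: ISA temp = 14°C, deviation -4°C, DA = 500 + 120 × (-4) = 20 ft.
A is higher by 1560 − 20 = 1540 ft.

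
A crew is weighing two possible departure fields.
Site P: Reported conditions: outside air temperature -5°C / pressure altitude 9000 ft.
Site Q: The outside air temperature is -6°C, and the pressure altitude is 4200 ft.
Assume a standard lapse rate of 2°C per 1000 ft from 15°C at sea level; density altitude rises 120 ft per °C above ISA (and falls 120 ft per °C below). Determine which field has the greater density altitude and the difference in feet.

Site P: ISA temp = -3°C, deviation -2°C, DA = 9000 + 120 × (-2) = 8760 ft.
Site Q: ISA temp = 6.6°C, deviation -12.6°C, DA = 4200 + 120 × (-12.6) = 2688 ft.
Site P is higher by 8760 − 2688 = 6072 ft.

Site P by 6072 ft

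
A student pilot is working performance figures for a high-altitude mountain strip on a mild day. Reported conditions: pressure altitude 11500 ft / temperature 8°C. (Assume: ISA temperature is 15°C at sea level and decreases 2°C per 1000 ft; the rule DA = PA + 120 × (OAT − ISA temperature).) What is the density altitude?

ISA temperature at 11500 ft = 15 − 2 × (11500/1000) = -8°C.
ISA deviation = 8 − (-8) = +16°C.
Density altitude = 11500 + 120 × (16) = 11500 + (+1920) = 13420 ft.

13420 ft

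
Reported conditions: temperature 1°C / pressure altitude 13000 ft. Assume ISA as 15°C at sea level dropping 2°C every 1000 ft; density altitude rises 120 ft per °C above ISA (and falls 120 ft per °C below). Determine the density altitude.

ISA temperature at 13000 ft = 15 − 2 × (13000/1000) = -11°C.
ISA deviation = 1 − (-11) = +12°C.
Density altitude = 13000 + 120 × (12) = 13000 + (+1440) = 14440 ft.

14440 ft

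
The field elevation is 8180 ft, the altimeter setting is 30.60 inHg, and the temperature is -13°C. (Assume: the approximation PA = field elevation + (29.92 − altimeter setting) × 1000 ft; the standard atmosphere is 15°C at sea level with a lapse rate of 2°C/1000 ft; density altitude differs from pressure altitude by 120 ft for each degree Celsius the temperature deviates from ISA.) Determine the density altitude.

Pressure altitude = 8180 + (29.92 − 30.60) × 1000 = 8180 + (-680) = 7500 ft.
ISA temperature at 7500 ft = 15 − 2 × (7500/1000) = 0°C.
ISA deviation = -13 − 0 = -13°C.
Density altitude = 7500 + 120 × (-13) = 5940 ft.

5940 ft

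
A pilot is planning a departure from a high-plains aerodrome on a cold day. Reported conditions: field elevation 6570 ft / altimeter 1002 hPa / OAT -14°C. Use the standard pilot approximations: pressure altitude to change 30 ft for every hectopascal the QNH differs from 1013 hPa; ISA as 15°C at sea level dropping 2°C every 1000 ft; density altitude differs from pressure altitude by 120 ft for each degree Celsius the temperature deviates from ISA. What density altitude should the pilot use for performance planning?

Pressure altitude = 6570 + (1013 − 1002) × 30 = 6570 + (+330) = 6900 ft.
ISA temperature at 6900 ft = 15 − 2 × (6900/1000) = 1.2°C.
ISA deviation = -14 − 1.2 = -15.2°C.
Density altitude = 6900 + 120 × (-15.2) = 5076 ft.

5076 ft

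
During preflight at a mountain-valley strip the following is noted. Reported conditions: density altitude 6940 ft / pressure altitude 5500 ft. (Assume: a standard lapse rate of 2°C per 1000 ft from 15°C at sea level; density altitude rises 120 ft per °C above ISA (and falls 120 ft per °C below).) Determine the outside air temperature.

Density altitude − pressure altitude = 6940 − 5500 = +1440 ft.
At 120 ft/°C that is an ISA deviation of 1440/120 = +12°C.
ISA temperature at 5500 ft = 15 − 2 × (5500/1000) = 4°C.
OAT = ISA + deviation = 4 + (+12) = 16°C.

16°C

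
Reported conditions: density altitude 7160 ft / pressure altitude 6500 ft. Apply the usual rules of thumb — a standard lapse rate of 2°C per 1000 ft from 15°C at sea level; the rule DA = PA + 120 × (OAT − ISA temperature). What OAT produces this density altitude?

Density altitude − pressure altitude = 7160 − 6500 = +660 ft.
At 120 ft/°C that is an ISA deviation of 660/120 = +5.5°C.
ISA temperature at 6500 ft = 15 − 2 × (6500/1000) = 2°C.
OAT = ISA + deviation = 2 + (+5.5) = 7.5°C.

7.5°C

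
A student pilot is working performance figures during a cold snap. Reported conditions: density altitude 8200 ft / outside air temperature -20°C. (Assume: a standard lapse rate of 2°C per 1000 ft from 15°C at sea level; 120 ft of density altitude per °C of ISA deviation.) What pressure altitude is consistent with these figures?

10000 ft

DA = PA + 120 × (OAT − (15 − 2·PA/1000)) = PA + 120·OAT − 1800 + 0.24·PA = 1.24·PA + 120·OAT − 1800.
So 1.24·PA = 8200 − 120 × (-20) + 1800 = 12400.
PA = 12400 / 1.24 = 10000 ft.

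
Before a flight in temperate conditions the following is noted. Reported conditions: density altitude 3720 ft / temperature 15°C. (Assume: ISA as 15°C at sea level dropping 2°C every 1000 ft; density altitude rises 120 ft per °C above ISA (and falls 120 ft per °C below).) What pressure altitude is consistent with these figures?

3000 ft

DA = PA + 120 × (OAT − (15 − 2·PA/1000)) = PA + 120·OAT − 1800 + 0.24·PA = 1.24·PA + 120·OAT − 1800.
So 1.24·PA = 3720 − 120 × 15 + 1800 = 3720.
PA = 3720 / 1.24 = 3000 ft.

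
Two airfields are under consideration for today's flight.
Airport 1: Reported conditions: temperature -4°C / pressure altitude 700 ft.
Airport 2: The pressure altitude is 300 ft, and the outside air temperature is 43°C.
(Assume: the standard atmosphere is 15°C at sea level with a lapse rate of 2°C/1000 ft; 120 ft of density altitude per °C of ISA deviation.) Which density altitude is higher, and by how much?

Airport 1: ISA temp = 13.6°C, deviation -17.6°C, DA = 700 + 120 × (-17.6) = -1412 ft.
Airport 2: ISA temp = 14.4°C, deviation +28.6°C, DA = 300 + 120 × 28.6 = 3732 ft.
Airport 2 is higher by 3732 − (-1412) = 5144 ft.

Airport 2 by 5144 ft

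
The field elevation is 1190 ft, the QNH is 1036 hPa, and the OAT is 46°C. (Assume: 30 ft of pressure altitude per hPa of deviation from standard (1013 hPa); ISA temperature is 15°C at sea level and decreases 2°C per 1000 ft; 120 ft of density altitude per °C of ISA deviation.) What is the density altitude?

4340 ft

Pressure altitude = 1190 + (1013 − 1036) × 30 = 1190 + (-690) = 500 ft.
ISA temperature at 500 ft = 15 − 2 × (500/1000) = 14°C.
ISA deviation = 46 − 14 = +32°C.
Density altitude = 500 + 120 × (32) = 4340 ft.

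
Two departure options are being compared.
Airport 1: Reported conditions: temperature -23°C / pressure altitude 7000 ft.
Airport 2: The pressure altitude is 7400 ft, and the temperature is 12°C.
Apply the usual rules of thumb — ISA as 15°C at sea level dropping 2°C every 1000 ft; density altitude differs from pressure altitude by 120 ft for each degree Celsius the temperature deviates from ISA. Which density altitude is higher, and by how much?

Airport 2 by 4696 ft

Airport 1: ISA temp = 1°C, deviation -24°C, DA = 7000 + 120 × (-24) = 4120 ft.
Airport 2: ISA temp = 0.2°C, deviation +11.8°C, DA = 7400 + 120 × 11.8 = 8816 ft.
Airport 2 is higher by 8816 − 4120 = 4696 ft.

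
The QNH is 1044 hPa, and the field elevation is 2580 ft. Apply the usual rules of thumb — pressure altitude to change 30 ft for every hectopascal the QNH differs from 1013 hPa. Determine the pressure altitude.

Pressure correction = (1013 − 1044) × 30 = -930 ft.
Pressure altitude = 2580 + (-930) = 1650 ft.

1650 ft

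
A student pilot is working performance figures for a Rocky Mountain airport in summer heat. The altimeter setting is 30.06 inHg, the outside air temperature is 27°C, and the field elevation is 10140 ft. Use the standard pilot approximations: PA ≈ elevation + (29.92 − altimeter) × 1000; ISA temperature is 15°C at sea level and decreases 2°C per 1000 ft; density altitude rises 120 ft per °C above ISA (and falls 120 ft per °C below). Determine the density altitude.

Pressure altitude = 10140 + (29.92 − 30.06) × 1000 = 10140 + (-140) = 10000 ft.
ISA temperature at 10000 ft = 15 − 2 × (10000/1000) = -5°C.
ISA deviation = 27 − (-5) = +32°C.
Density altitude = 10000 + 120 × (32) = 13840 ft.

13840 ft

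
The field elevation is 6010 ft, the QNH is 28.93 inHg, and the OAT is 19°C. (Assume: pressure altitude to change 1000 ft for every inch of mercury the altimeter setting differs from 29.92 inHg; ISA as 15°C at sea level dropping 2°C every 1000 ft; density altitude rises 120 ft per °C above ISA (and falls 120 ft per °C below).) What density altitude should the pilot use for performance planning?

Pressure altitude = 6010 + (29.92 − 28.93) × 1000 = 6010 + (+990) = 7000 ft.
ISA temperature at 7000 ft = 15 − 2 × (7000/1000) = 1°C.
ISA deviation = 19 − 1 = +18°C.
Density altitude = 7000 + 120 × (18) = 9160 ft.

9160 ft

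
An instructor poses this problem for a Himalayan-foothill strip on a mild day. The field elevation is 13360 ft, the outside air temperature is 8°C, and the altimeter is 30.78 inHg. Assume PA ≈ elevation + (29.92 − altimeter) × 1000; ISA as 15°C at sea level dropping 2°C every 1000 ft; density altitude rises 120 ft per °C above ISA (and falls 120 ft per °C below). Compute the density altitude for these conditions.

Pressure altitude = 13360 + (29.92 − 30.78) × 1000 = 13360 + (-860) = 12500 ft.
ISA temperature at 12500 ft = 15 − 2 × (12500/1000) = -10°C.
ISA deviation = 8 − (-10) = +18°C.
Density altitude = 12500 + 120 × (18) = 14660 ft.

14660 ft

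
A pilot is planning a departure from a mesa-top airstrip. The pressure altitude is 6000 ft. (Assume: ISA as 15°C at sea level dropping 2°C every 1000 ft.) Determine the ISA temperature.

ISA temperature = 15 − 2 × (6000/1000) = 15 − 12 = 3°C.

3°C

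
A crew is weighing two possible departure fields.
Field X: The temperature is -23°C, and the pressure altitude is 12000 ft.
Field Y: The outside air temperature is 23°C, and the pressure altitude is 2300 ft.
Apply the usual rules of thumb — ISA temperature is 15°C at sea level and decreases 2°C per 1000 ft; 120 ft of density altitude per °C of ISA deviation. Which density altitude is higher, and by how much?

Field X: ISA temp = -9°C, deviation -14°C, DA = 12000 + 120 × (-14) = 10320 ft.
Field Y: ISA temp = 10.4°C, deviation +12.6°C, DA = 2300 + 120 × 12.6 = 3812 ft.
Field X is higher by 10320 − 3812 = 6508 ft.

Field X by 6508 ft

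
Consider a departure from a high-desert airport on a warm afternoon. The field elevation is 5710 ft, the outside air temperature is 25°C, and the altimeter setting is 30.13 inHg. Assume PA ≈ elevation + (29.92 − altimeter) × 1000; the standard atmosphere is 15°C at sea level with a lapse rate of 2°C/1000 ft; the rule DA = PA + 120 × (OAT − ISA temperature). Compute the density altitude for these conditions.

Pressure altitude = 5710 + (29.92 − 30.13) × 1000 = 5710 + (-210) = 5500 ft.
ISA temperature at 5500 ft = 15 − 2 × (5500/1000) = 4°C.
ISA deviation = 25 − 4 = +21°C.
Density altitude = 5500 + 120 × (21) = 8020 ft.

8020 ft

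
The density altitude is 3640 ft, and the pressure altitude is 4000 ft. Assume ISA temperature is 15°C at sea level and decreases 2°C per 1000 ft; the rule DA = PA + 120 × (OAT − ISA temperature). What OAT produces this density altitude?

4°C

Density altitude − pressure altitude = 3640 − 4000 = -360 ft.
At 120 ft/°C that is an ISA deviation of -360/120 = -3°C.
ISA temperature at 4000 ft = 15 − 2 × (4000/1000) = 7°C.
OAT = ISA + deviation = 7 + (-3) = 4°C.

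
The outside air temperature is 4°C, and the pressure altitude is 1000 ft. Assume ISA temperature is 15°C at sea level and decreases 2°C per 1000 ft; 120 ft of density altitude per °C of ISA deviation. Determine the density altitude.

ISA temperature at 1000 ft = 15 − 2 × (1000/1000) = 13°C.
ISA deviation = 4 − 13 = -9°C.
Density altitude = 1000 + 120 × (-9) = 1000 + (-1080) = -80 ft.

-80 ft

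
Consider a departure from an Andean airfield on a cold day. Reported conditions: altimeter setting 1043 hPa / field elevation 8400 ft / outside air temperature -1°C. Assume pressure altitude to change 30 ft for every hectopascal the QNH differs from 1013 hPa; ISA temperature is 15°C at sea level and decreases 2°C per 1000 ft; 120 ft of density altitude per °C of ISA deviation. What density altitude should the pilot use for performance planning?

Pressure altitude = 8400 + (1013 − 1043) × 30 = 8400 + (-900) = 7500 ft.
ISA temperature at 7500 ft = 15 − 2 × (7500/1000) = 0°C.
ISA deviation = -1 − 0 = -1°C.
Density altitude = 7500 + 120 × (-1) = 7380 ft.

7380 ft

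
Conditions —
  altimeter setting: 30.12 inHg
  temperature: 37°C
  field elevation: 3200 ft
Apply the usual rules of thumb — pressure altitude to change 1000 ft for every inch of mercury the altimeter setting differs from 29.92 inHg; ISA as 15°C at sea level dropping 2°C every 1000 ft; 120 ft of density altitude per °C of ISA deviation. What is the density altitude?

Pressure altitude = 3200 + (29.92 − 30.12) × 1000 = 3200 + (-200) = 3000 ft.
ISA temperature at 3000 ft = 15 − 2 × (3000/1000) = 9°C.
ISA deviation = 37 − 9 = +28°C.
Density altitude = 3000 + 120 × (28) = 6360 ft.

6360 ft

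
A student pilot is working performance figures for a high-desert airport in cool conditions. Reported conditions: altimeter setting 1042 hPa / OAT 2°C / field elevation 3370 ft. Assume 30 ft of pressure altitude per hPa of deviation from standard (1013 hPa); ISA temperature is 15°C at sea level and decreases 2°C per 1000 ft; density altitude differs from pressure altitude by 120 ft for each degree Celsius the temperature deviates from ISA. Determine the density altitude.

Pressure altitude = 3370 + (1013 − 1042) × 30 = 3370 + (-870) = 2500 ft.
ISA temperature at 2500 ft = 15 − 2 × (2500/1000) = 10°C.
ISA deviation = 2 − 10 = -8°C.
Density altitude = 2500 + 120 × (-8) = 1540 ft.

1540 ft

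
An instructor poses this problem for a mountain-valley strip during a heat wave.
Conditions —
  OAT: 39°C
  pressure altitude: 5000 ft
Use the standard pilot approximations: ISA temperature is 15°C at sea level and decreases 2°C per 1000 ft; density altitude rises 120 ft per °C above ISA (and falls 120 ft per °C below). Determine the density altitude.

9080 ft

ISA temperature at 5000 ft = 15 − 2 × (5000/1000) = 5°C.
ISA deviation = 39 − 5 = +34°C.
Density altitude = 5000 + 120 × (34) = 5000 + (+4080) = 9080 ft.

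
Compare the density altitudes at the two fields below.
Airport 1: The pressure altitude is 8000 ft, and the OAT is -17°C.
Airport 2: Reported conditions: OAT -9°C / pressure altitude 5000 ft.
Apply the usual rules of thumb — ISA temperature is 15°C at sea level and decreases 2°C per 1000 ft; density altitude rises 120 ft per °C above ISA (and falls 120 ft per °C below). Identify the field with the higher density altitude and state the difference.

Airport 1: ISA temp = -1°C, deviation -16°C, DA = 8000 + 120 × (-16) = 6080 ft.
Airport 2: ISA temp = 5°C, deviation -14°C, DA = 5000 + 120 × (-14) = 3320 ft.
Airport 1 is higher by 6080 − 3320 = 2760 ft.

Airport 1 by 2760 ft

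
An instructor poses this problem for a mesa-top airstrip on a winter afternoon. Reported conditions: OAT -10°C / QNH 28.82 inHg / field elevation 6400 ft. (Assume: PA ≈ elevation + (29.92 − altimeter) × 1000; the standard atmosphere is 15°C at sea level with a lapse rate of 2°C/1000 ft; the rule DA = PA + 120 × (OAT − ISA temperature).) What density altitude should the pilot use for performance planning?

Pressure altitude = 6400 + (29.92 − 28.82) × 1000 = 6400 + (+1100) = 7500 ft.
ISA temperature at 7500 ft = 15 − 2 × (7500/1000) = 0°C.
ISA deviation = -10 − 0 = -10°C.
Density altitude = 7500 + 120 × (-10) = 6300 ft.

6300 ft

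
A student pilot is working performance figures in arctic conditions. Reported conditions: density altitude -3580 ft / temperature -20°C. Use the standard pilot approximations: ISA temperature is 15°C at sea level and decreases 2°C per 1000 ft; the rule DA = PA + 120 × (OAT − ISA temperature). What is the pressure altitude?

DA = PA + 120 × (OAT − (15 − 2·PA/1000)) = PA + 120·OAT − 1800 + 0.24·PA = 1.24·PA + 120·OAT − 1800.
So 1.24·PA = -3580 − 120 × (-20) + 1800 = 620.
PA = 620 / 1.24 = 500 ft.

500 ft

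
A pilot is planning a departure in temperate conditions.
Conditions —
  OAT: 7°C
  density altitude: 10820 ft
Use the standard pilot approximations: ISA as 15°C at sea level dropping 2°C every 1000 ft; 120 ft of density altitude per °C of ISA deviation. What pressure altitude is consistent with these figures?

9500 ft

DA = PA + 120 × (OAT − (15 − 2·PA/1000)) = PA + 120·OAT − 1800 + 0.24·PA = 1.24·PA + 120·OAT − 1800.
So 1.24·PA = 10820 − 120 × 7 + 1800 = 11780.
PA = 11780 / 1.24 = 9500 ft.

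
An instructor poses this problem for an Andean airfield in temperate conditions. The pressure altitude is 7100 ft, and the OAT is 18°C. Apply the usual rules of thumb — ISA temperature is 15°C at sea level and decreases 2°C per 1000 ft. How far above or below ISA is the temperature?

ISA temperature at 7100 ft = 15 − 2 × (7100/1000) = 0.8°C.
Deviation = OAT − ISA = 18 − 0.8 = +17.2°C.

ISA+17.2°C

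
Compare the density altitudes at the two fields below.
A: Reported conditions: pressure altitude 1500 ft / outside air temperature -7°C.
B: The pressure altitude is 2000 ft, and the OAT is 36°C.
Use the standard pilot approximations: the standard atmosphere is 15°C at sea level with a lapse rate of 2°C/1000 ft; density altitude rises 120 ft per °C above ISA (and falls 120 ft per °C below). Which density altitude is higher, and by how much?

B by 5780 ft

A: ISA temp = 12°C, deviation -19°C, DA = 1500 + 120 × (-19) = -780 ft.
B: ISA temp = 11°C, deviation +25°C, DA = 2000 + 120 × 25 = 5000 ft.
B is higher by 5000 − (-780) = 5780 ft.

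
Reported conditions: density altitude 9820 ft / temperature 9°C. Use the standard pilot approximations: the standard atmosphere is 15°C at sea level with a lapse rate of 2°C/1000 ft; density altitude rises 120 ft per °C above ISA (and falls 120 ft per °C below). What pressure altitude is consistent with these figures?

8500 ft

DA = PA + 120 × (OAT − (15 − 2·PA/1000)) = PA + 120·OAT − 1800 + 0.24·PA = 1.24·PA + 120·OAT − 1800.
So 1.24·PA = 9820 − 120 × 9 + 1800 = 10540.
PA = 10540 / 1.24 = 8500 ft.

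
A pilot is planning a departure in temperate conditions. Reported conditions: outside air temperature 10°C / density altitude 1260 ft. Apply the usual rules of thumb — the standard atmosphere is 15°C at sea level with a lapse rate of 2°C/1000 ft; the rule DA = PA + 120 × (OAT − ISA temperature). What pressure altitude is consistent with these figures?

1500 ft

DA = PA + 120 × (OAT − (15 − 2·PA/1000)) = PA + 120·OAT − 1800 + 0.24·PA = 1.24·PA + 120·OAT − 1800.
So 1.24·PA = 1260 − 120 × 10 + 1800 = 1860.
PA = 1860 / 1.24 = 1500 ft.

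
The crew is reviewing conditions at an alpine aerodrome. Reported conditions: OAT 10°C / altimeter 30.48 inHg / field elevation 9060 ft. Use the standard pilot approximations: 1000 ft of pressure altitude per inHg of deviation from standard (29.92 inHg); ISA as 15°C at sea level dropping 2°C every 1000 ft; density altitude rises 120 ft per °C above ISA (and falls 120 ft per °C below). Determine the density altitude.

Pressure altitude = 9060 + (29.92 − 30.48) × 1000 = 9060 + (-560) = 8500 ft.
ISA temperature at 8500 ft = 15 − 2 × (8500/1000) = -2°C.
ISA deviation = 10 − (-2) = +12°C.
Density altitude = 8500 + 120 × (12) = 9940 ft.

9940 ft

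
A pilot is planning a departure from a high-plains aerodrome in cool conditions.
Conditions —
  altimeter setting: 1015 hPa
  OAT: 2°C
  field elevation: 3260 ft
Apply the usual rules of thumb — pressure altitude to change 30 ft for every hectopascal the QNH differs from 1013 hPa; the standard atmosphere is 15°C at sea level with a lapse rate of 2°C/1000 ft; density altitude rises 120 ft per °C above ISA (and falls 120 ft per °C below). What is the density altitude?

2408 ft

Pressure altitude = 3260 + (1013 − 1015) × 30 = 3260 + (-60) = 3200 ft.
ISA temperature at 3200 ft = 15 − 2 × (3200/1000) = 8.6°C.
ISA deviation = 2 − 8.6 = -6.6°C.
Density altitude = 3200 + 120 × (-6.6) = 2408 ft.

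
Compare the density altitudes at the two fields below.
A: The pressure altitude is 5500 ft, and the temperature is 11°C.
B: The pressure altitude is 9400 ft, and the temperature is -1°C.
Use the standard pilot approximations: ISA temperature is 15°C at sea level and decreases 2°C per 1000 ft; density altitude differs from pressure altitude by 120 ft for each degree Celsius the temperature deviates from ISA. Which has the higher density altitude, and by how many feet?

B by 3396 ft

A: ISA temp = 4°C, deviation +7°C, DA = 5500 + 120 × 7 = 6340 ft.
B: ISA temp = -3.8°C, deviation +2.8°C, DA = 9400 + 120 × 2.8 = 9736 ft.
B is higher by 9736 − 6340 = 3396 ft.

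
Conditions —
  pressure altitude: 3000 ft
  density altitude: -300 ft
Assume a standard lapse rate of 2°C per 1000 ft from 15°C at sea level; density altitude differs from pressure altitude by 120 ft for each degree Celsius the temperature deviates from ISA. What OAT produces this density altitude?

-18.5°C

Density altitude − pressure altitude = -300 − 3000 = -3300 ft.
At 120 ft/°C that is an ISA deviation of -3300/120 = -27.5°C.
ISA temperature at 3000 ft = 15 − 2 × (3000/1000) = 9°C.
OAT = ISA + deviation = 9 + (-27.5) = -18.5°C.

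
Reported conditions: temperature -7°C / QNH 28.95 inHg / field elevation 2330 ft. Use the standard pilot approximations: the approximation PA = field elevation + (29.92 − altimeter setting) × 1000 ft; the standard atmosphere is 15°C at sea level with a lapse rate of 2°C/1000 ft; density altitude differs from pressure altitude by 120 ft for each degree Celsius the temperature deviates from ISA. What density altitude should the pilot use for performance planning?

1452 ft

Pressure altitude = 2330 + (29.92 − 28.95) × 1000 = 2330 + (+970) = 3300 ft.
ISA temperature at 3300 ft = 15 − 2 × (3300/1000) = 8.4°C.
ISA deviation = -7 − 8.4 = -15.4°C.
Density altitude = 3300 + 120 × (-15.4) = 1452 ft.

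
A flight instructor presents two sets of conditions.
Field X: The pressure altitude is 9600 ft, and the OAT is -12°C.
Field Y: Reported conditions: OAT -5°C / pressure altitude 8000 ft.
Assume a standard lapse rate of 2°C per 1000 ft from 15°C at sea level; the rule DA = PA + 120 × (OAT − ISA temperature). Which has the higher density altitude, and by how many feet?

Field X by 1144 ft

Field X: ISA temp = -4.2°C, deviation -7.8°C, DA = 9600 + 120 × (-7.8) = 8664 ft.
Field Y: ISA temp = -1°C, deviation -4°C, DA = 8000 + 120 × (-4) = 7520 ft.
Field X is higher by 8664 − 7520 = 1144 ft.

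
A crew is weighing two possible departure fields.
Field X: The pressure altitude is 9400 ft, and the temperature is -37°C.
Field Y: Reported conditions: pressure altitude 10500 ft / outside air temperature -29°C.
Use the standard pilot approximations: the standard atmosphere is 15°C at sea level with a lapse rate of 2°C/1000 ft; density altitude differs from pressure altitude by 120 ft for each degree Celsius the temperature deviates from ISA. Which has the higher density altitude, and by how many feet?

Field Y by 2324 ft

Field X: ISA temp = -3.8°C, deviation -33.2°C, DA = 9400 + 120 × (-33.2) = 5416 ft.
Field Y: ISA temp = -6°C, deviation -23°C, DA = 10500 + 120 × (-23) = 7740 ft.
Field Y is higher by 7740 − 5416 = 2324 ft.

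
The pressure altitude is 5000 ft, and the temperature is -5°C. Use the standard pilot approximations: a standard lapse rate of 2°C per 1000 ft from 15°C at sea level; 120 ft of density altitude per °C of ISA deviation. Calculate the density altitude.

ISA temperature at 5000 ft = 15 − 2 × (5000/1000) = 5°C.
ISA deviation = -5 − 5 = -10°C.
Density altitude = 5000 + 120 × (-10) = 5000 + (-1200) = 3800 ft.

3800 ft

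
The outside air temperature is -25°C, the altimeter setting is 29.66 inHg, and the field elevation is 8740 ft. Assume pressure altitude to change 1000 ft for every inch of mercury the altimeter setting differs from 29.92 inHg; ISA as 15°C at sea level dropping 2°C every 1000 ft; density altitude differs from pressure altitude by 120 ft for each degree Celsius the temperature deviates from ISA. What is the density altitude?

6360 ft

Pressure altitude = 8740 + (29.92 − 29.66) × 1000 = 8740 + (+260) = 9000 ft.
ISA temperature at 9000 ft = 15 − 2 × (9000/1000) = -3°C.
ISA deviation = -25 − (-3) = -22°C.
Density altitude = 9000 + 120 × (-22) = 6360 ft.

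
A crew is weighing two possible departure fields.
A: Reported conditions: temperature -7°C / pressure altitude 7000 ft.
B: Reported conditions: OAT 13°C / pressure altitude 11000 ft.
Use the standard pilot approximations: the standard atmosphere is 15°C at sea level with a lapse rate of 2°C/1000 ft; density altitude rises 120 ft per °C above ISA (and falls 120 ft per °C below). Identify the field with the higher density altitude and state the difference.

A: ISA temp = 1°C, deviation -8°C, DA = 7000 + 120 × (-8) = 6040 ft.
B: ISA temp = -7°C, deviation +20°C, DA = 11000 + 120 × 20 = 13400 ft.
B is higher by 13400 − 6040 = 7360 ft.

B by 7360 ft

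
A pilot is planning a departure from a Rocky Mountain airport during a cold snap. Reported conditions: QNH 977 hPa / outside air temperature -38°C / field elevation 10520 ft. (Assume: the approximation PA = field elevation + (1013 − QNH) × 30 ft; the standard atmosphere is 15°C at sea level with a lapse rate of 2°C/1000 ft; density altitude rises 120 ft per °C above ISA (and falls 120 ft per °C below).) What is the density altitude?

8024 ft

Pressure altitude = 10520 + (1013 − 977) × 30 = 10520 + (+1080) = 11600 ft.
ISA temperature at 11600 ft = 15 − 2 × (11600/1000) = -8.2°C.
ISA deviation = -38 − (-8.2) = -29.8°C.
Density altitude = 11600 + 120 × (-29.8) = 8024 ft.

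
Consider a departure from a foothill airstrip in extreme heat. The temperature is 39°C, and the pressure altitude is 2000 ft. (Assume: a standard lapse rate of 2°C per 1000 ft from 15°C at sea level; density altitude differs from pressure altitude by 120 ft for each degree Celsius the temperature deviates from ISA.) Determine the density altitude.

ISA temperature at 2000 ft = 15 − 2 × (2000/1000) = 11°C.
ISA deviation = 39 − 11 = +28°C.
Density altitude = 2000 + 120 × (28) = 2000 + (+3360) = 5360 ft.

5360 ft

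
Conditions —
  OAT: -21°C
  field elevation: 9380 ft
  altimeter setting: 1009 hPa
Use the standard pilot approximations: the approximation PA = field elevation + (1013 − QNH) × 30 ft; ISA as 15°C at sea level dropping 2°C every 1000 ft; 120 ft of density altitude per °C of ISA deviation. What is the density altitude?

7460 ft

Pressure altitude = 9380 + (1013 − 1009) × 30 = 9380 + (+120) = 9500 ft.
ISA temperature at 9500 ft = 15 − 2 × (9500/1000) = -4°C.
ISA deviation = -21 − (-4) = -17°C.
Density altitude = 9500 + 120 × (-17) = 7460 ft.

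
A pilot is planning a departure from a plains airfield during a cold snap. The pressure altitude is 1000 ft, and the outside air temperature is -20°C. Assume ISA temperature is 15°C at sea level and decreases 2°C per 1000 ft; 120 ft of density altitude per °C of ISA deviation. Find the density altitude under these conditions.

-2960 ft

ISA temperature at 1000 ft = 15 − 2 × (1000/1000) = 13°C.
ISA deviation = -20 − 13 = -33°C.
Density altitude = 1000 + 120 × (-33) = 1000 + (-3960) = -2960 ft.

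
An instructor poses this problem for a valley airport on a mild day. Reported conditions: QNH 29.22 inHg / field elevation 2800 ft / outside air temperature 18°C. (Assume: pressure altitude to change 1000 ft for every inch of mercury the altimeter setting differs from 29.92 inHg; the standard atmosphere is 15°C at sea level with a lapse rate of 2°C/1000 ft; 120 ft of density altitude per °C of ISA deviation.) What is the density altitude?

4700 ft

Pressure altitude = 2800 + (29.92 − 29.22) × 1000 = 2800 + (+700) = 3500 ft.
ISA temperature at 3500 ft = 15 − 2 × (3500/1000) = 8°C.
ISA deviation = 18 − 8 = +10°C.
Density altitude = 3500 + 120 × (10) = 4700 ft.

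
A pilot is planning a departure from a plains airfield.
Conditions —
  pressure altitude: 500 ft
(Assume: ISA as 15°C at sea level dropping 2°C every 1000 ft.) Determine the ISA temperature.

ISA temperature = 15 − 2 × (500/1000) = 15 − 1 = 14°C.

14°C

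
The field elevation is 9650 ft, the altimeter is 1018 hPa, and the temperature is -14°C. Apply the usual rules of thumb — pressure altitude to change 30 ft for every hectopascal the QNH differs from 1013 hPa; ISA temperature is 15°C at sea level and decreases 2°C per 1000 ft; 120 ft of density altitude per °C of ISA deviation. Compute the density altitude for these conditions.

Pressure altitude = 9650 + (1013 − 1018) × 30 = 9650 + (-150) = 9500 ft.
ISA temperature at 9500 ft = 15 − 2 × (9500/1000) = -4°C.
ISA deviation = -14 − (-4) = -10°C.
Density altitude = 9500 + 120 × (-10) = 8300 ft.

8300 ft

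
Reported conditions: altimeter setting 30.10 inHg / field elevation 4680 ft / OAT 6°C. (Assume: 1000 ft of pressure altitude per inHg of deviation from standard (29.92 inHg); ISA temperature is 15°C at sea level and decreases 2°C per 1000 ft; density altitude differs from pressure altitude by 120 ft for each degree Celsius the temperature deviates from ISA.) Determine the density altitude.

Pressure altitude = 4680 + (29.92 − 30.10) × 1000 = 4680 + (-180) = 4500 ft.
ISA temperature at 4500 ft = 15 − 2 × (4500/1000) = 6°C.
ISA deviation = 6 − 6 = 0°C.
Density altitude = 4500 + 120 × (0) = 4500 ft.

4500 ft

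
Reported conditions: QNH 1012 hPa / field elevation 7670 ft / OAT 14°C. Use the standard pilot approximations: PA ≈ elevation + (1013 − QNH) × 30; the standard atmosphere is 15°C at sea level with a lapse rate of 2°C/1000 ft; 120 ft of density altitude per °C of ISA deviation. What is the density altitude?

Pressure altitude = 7670 + (1013 − 1012) × 30 = 7670 + (+30) = 7700 ft.
ISA temperature at 7700 ft = 15 − 2 × (7700/1000) = -0.4°C.
ISA deviation = 14 − (-0.4) = +14.4°C.
Density altitude = 7700 + 120 × (14.4) = 9428 ft.

9428 ft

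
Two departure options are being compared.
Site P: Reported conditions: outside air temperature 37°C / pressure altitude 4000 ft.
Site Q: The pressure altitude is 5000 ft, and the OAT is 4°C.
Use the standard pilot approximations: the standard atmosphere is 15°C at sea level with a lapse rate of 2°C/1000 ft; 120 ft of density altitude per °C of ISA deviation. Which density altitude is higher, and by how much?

Site P: ISA temp = 7°C, deviation +30°C, DA = 4000 + 120 × 30 = 7600 ft.
Site Q: ISA temp = 5°C, deviation -1°C, DA = 5000 + 120 × (-1) = 4880 ft.
Site P is higher by 7600 − 4880 = 2720 ft.

Site P by 2720 ft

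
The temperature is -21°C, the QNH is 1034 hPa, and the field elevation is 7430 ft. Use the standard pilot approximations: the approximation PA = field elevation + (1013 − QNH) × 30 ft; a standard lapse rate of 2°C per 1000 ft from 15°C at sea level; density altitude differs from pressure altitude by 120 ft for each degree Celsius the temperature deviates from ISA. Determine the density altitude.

Pressure altitude = 7430 + (1013 − 1034) × 30 = 7430 + (-630) = 6800 ft.
ISA temperature at 6800 ft = 15 − 2 × (6800/1000) = 1.4°C.
ISA deviation = -21 − 1.4 = -22.4°C.
Density altitude = 6800 + 120 × (-22.4) = 4112 ft.

4112 ft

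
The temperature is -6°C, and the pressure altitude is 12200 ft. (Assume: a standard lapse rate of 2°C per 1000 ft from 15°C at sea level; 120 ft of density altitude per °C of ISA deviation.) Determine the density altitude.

ISA temperature at 12200 ft = 15 − 2 × (12200/1000) = -9.4°C.
ISA deviation = -6 − (-9.4) = +3.4°C.
Density altitude = 12200 + 120 × (3.4) = 12200 + (+408) = 12608 ft.

12608 ft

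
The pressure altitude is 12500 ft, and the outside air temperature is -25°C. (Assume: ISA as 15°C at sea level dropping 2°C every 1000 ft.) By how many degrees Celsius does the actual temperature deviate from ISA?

ISA-15°C

ISA temperature at 12500 ft = 15 − 2 × (12500/1000) = -10°C.
Deviation = OAT − ISA = -25 − (-10) = -15°C.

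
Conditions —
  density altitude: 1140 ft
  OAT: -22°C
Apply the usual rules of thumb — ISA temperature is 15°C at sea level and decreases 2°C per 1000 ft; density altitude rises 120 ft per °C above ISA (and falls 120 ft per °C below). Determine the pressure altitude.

4500 ft

DA = PA + 120 × (OAT − (15 − 2·PA/1000)) = PA + 120·OAT − 1800 + 0.24·PA = 1.24·PA + 120·OAT − 1800.
So 1.24·PA = 1140 − 120 × (-22) + 1800 = 5580.
PA = 5580 / 1.24 = 4500 ft.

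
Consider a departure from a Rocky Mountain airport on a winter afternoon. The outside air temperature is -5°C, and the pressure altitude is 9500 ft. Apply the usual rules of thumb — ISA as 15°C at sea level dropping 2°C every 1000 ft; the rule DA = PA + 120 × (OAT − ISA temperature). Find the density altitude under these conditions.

ISA temperature at 9500 ft = 15 − 2 × (9500/1000) = -4°C.
ISA deviation = -5 − (-4) = -1°C.
Density altitude = 9500 + 120 × (-1) = 9500 + (-120) = 9380 ft.

9380 ft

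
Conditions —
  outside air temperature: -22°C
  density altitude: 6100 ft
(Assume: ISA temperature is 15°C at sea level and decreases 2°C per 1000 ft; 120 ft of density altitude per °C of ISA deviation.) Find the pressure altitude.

DA = PA + 120 × (OAT − (15 − 2·PA/1000)) = PA + 120·OAT − 1800 + 0.24·PA = 1.24·PA + 120·OAT − 1800.
So 1.24·PA = 6100 − 120 × (-22) + 1800 = 10540.
PA = 10540 / 1.24 = 8500 ft.

8500 ft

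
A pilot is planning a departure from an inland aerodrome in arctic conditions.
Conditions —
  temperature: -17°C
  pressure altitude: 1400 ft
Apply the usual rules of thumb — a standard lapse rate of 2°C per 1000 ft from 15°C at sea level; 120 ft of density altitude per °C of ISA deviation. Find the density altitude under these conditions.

-2104 ft

ISA temperature at 1400 ft = 15 − 2 × (1400/1000) = 12.2°C.
ISA deviation = -17 − 12.2 = -29.2°C.
Density altitude = 1400 + 120 × (-29.2) = 1400 + (-3504) = -2104 ft.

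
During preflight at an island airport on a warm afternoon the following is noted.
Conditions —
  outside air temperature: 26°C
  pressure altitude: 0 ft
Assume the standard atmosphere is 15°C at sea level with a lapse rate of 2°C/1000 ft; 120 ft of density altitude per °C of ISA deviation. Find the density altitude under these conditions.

ISA temperature at 0 ft = 15 − 2 × (0/1000) = 15°C.
ISA deviation = 26 − 15 = +11°C.
Density altitude = 0 + 120 × (11) = 0 + (+1320) = 1320 ft.

1320 ft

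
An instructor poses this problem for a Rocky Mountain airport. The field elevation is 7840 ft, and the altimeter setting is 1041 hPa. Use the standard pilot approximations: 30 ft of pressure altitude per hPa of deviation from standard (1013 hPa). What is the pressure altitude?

Pressure correction = (1013 − 1041) × 30 = -840 ft.
Pressure altitude = 7840 + (-840) = 7000 ft.

7000 ft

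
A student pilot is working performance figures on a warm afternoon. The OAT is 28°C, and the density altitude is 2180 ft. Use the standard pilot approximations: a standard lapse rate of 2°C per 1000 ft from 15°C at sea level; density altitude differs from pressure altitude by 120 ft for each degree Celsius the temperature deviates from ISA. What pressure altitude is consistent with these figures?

DA = PA + 120 × (OAT − (15 − 2·PA/1000)) = PA + 120·OAT − 1800 + 0.24·PA = 1.24·PA + 120·OAT − 1800.
So 1.24·PA = 2180 − 120 × 28 + 1800 = 620.
PA = 620 / 1.24 = 500 ft.

500 ft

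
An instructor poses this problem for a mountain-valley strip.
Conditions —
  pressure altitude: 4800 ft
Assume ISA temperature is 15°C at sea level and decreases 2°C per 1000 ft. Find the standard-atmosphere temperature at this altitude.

5.4°C

ISA temperature = 15 − 2 × (4800/1000) = 15 − 9.6 = 5.4°C.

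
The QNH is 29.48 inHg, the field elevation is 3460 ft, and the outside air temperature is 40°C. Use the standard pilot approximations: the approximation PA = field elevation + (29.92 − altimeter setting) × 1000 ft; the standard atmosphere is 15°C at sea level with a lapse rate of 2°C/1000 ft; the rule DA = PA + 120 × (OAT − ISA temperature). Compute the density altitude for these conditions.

7836 ft

Pressure altitude = 3460 + (29.92 − 29.48) × 1000 = 3460 + (+440) = 3900 ft.
ISA temperature at 3900 ft = 15 − 2 × (3900/1000) = 7.2°C.
ISA deviation = 40 − 7.2 = +32.8°C.
Density altitude = 3900 + 120 × (32.8) = 7836 ft.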